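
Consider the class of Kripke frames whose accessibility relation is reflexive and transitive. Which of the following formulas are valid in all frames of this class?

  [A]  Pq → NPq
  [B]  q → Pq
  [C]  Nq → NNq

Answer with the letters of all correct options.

Reflexive relations are serial.
(A) axiom 5: valid iff R is euclidean. Such an R need not be euclidean — not valid.
(B) q → Pq (the dual of axiom T) characterises the reflexive frames. Every such R is reflexive — valid.
(C) axiom 4: valid iff R is transitive. Every such R is transitive — valid.

B, C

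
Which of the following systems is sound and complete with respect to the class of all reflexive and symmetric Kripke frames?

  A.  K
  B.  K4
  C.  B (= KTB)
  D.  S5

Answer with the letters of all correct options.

C

(A) K is determined by the class of arbitrary frames.
(B) K4 is determined by the class of transitive frames.
(C) B (= KTB) is determined by exactly this class.
(D) S5 is determined by the class of reflexive, symmetric, and transitive frames.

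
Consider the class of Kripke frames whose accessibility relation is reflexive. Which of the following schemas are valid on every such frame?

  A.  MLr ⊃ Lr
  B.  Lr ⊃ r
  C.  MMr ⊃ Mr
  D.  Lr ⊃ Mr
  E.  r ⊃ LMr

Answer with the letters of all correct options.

B, D

A reflexive relation is serial.
(A) MLr ⊃ Lr (the dual of axiom 5) characterises the euclidean frames. Such an R need not be euclidean — not valid.
(B) Lr ⊃ r is axiom T, which corresponds to reflexivity. Every such R is reflexive — valid.
(C) MMr ⊃ Mr is the dual of axiom 4; it is valid on a frame exactly when R is transitive. Such an R need not be transitive, so not valid.
(D) Lr ⊃ Mr is axiom D; it is valid on a frame exactly when R is serial. Every such R is serial, so valid.
(E) r ⊃ LMr (axiom B) characterises the symmetric frames. Such an R need not be symmetric — not valid.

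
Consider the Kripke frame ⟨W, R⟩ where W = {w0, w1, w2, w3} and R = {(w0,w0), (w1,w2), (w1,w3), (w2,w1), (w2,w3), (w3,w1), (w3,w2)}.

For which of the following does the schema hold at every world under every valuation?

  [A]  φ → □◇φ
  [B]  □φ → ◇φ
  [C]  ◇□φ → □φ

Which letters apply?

R is symmetric: every R-edge is matched by its reverse.
R is not euclidean: w1 R w2 and w1 R w2 but not w2 R w2.
R is serial: every world has an R-successor.
(A) axiom B: valid iff R is symmetric. R is symmetric — valid.
(B) axiom D: valid iff R is serial. R is serial — valid.
(C) ◇□φ → □φ (the dual of axiom 5) characterises the euclidean frames. R is not euclidean — not valid.

A, B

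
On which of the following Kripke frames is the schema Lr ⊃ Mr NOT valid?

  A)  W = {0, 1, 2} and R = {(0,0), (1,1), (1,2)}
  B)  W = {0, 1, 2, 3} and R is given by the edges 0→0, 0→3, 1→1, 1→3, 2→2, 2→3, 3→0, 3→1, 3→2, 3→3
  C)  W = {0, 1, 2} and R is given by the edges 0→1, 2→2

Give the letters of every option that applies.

The schema Lr ⊃ Mr is axiom D; it is valid on a frame iff R is serial.
(A) R is not serial (2 has no R-successor), so the schema fails here.
(B) R is serial (every world has an R-successor), so the schema is valid here.
(C) R is not serial (1 has no R-successor), so the schema fails here.

A, C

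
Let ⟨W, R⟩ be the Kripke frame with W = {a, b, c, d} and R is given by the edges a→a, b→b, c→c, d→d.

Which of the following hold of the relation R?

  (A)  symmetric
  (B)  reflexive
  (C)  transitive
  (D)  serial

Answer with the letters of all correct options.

(A) symmetric: every R-edge is matched by its reverse.
(B) reflexive: each world relates to itself.
(C) transitive: R is closed under composition.
(D) serial: every world has an R-successor.

A, B, C, D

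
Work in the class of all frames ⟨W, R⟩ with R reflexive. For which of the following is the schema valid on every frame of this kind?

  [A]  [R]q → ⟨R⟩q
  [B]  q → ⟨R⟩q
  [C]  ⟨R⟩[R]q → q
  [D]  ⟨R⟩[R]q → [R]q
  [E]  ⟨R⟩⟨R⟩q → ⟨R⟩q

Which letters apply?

A reflexive relation is serial.
(A) axiom D: valid iff R is serial. Every such R is serial — valid.
(B) q → ⟨R⟩q is the dual of axiom T; it is valid on a frame exactly when R is reflexive. Every such R is reflexive, so valid.
(C) ⟨R⟩[R]q → q is the dual of axiom B, which corresponds to symmetry. Such an R need not be symmetric — not valid.
(D) ⟨R⟩[R]q → [R]q is the dual of axiom 5; it is valid on a frame exactly when R is euclidean. Such an R need not be euclidean, so not valid.
(E) ⟨R⟩⟨R⟩q → ⟨R⟩q is the dual of axiom 4; it is valid on a frame exactly when R is transitive. Such an R need not be transitive, so not valid.

A, B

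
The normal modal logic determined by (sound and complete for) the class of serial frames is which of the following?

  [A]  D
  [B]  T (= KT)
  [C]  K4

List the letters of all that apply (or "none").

(A) D is determined by exactly this class.
(B) T (= KT) is determined by the class of reflexive frames.
(C) K4 is determined by the class of transitive frames.

A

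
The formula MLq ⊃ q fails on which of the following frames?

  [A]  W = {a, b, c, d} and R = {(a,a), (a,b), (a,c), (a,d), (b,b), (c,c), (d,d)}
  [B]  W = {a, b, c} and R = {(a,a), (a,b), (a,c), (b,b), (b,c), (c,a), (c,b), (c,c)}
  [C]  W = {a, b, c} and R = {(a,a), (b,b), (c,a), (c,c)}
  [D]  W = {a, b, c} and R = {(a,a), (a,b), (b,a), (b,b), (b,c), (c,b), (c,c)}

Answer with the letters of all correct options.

The schema MLq ⊃ q is the dual of axiom B; it is valid on a frame iff R is symmetric.
(A) R is not symmetric (a R b but not b R a), so the schema fails here.
(B) R is not symmetric (a R b but not b R a), so the schema fails here.
(C) R is not symmetric (c R a but not a R c), so the schema fails here.
(D) R is symmetric (every R-edge is matched by its reverse), so the schema is valid here.

A, B, C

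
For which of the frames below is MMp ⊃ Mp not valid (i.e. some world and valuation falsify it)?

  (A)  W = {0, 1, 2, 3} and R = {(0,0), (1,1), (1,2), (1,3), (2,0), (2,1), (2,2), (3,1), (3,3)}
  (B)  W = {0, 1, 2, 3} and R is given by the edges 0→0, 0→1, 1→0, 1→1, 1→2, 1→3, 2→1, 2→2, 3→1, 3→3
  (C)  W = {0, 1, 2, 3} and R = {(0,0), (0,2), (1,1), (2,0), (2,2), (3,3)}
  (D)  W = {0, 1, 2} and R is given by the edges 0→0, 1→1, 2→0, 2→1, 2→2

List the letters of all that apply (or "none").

A, B

The schema MMp ⊃ Mp is the dual of axiom 4; it is valid on a frame iff R is transitive.
(A) R is not transitive (1 R 2 and 2 R 0 but not 1 R 0), so the schema fails here.
(B) R is not transitive (0 R 1 and 1 R 2 but not 0 R 2), so the schema fails here.
(C) R is transitive (R is closed under composition), so the schema is valid here.
(D) R is transitive (R is closed under composition), so the schema is valid here.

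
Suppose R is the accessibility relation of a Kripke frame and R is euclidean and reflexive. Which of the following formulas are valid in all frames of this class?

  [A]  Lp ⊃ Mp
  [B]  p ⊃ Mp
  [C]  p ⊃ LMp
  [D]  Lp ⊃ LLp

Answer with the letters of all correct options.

A reflexive euclidean relation is also symmetric (from wRw and wRv the euclidean condition gives vRw) and hence transitive; it is an equivalence relation.
(A) axiom D: valid iff R is serial. Every such R is serial — valid.
(B) p ⊃ Mp (the dual of axiom T) characterises the reflexive frames. Every such R is reflexive — valid.
(C) p ⊃ LMp is axiom B; it is valid on a frame exactly when R is symmetric. Every such R is symmetric, so valid.
(D) axiom 4: valid iff R is transitive. Every such R is transitive — valid.

A, B, C, D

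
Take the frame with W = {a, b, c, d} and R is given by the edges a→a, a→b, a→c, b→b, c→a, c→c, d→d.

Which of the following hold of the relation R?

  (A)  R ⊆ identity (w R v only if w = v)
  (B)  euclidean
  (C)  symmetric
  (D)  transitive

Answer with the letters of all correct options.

(A) not ⊆ identity: a R b with a ≠ b.
(B) not euclidean: a R b and a R a but not b R a.
(C) not symmetric: a R b but not b R a.
(D) not transitive: c R a and a R b but not c R b.

none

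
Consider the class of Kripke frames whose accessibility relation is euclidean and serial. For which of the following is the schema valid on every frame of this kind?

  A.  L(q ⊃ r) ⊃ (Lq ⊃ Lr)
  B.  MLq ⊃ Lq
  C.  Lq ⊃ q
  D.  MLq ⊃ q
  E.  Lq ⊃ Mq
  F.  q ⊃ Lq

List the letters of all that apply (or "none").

A, B, E

(A) this is just K, valid on every normal frame.
(B) MLq ⊃ Lq (the dual of axiom 5) characterises the euclidean frames. Every such R is euclidean — valid.
(C) Lq ⊃ q is axiom T; it is valid on a frame exactly when R is reflexive. Such an R need not be reflexive, so not valid.
(D) MLq ⊃ q is the dual of axiom B, which corresponds to symmetry. Such an R need not be symmetric — not valid.
(E) Lq ⊃ Mq (axiom D) characterises the serial frames. Every such R is serial — valid.
(F) q ⊃ Lq is valid only on frames where every R-edge is a self-loop. Such an R need not be a subset of the identity — not valid.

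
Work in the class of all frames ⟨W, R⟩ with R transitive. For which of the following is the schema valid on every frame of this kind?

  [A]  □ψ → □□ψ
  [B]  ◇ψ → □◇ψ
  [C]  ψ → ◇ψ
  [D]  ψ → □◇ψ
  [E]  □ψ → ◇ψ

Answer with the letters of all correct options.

A

(A) □ψ → □□ψ (axiom 4) characterises the transitive frames. Every such R is transitive — valid.
(B) axiom 5: valid iff R is euclidean. Such an R need not be euclidean — not valid.
(C) the dual of axiom T: valid iff R is reflexive. Such an R need not be reflexive — not valid.
(D) ψ → □◇ψ is axiom B; it is valid on a frame exactly when R is symmetric. Such an R need not be symmetric, so not valid.
(E) □ψ → ◇ψ is axiom D, which corresponds to seriality. Such an R need not be serial — not valid.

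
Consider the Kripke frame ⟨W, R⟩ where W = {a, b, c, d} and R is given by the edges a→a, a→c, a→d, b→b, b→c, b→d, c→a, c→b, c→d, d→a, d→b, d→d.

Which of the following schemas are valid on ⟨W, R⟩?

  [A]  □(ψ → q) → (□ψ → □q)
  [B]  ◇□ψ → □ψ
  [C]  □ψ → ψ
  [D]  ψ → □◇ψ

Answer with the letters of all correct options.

A

R is not reflexive: not c R c.
R is not symmetric: c R d but not d R c.
R is not euclidean: a R d and a R c but not d R c.
(A) □(ψ → q) → (□ψ → □q) is the K axiom; it holds on all frames — valid.
(B) ◇□ψ → □ψ (the dual of axiom 5) characterises the euclidean frames. R is not euclidean — not valid.
(C) axiom T: valid iff R is reflexive. R is not reflexive — not valid.
(D) ψ → □◇ψ is axiom B, which corresponds to symmetry. R is not symmetric — not valid.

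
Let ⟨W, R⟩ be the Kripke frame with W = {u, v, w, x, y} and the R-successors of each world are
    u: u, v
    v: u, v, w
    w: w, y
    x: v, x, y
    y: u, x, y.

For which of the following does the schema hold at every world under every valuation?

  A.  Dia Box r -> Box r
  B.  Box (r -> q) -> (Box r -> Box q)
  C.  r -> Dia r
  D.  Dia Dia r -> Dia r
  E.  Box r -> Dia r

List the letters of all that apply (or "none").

R is reflexive: each world relates to itself.
R is not transitive: u R v and v R w but not u R w.
R is not euclidean: v R u and v R w but not u R w.
R is serial: every world has an R-successor.
(A) Dia Box r -> Box r is the dual of axiom 5; it is valid on a frame exactly when R is euclidean. R is not euclidean, so not valid.
(B) Box (r -> q) -> (Box r -> Box q) is the K axiom; it holds on all frames — valid.
(C) r -> Dia r is the dual of axiom T; it is valid on a frame exactly when R is reflexive. R is reflexive, so valid.
(D) the dual of axiom 4: valid iff R is transitive. R is not transitive — not valid.
(E) Box r -> Dia r is axiom D, which corresponds to seriality. R is serial — valid.

B, C, E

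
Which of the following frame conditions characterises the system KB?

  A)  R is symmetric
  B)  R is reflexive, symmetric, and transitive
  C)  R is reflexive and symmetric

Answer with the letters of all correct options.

(A) KB is sound and complete for exactly this class.
(B) this class determines S5, not KB.
(C) this class determines B (= KTB), not KB.

A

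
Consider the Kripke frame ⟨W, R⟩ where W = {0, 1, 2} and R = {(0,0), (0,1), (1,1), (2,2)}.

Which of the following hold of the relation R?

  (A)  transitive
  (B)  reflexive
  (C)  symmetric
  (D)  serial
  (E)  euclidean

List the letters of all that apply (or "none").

A, B, D

(A) transitive: R is closed under composition.
(B) reflexive: each world relates to itself.
(C) not symmetric: 0 R 1 but not 1 R 0.
(D) serial: every world has an R-successor.
(E) not euclidean: 0 R 1 and 0 R 0 but not 1 R 0.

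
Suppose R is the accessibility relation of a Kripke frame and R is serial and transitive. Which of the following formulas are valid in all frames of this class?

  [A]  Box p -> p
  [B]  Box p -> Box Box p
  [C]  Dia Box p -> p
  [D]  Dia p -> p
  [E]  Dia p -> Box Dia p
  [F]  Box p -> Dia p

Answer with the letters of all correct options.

(A) Box p -> p is axiom T; it is valid on a frame exactly when R is reflexive. Such an R need not be reflexive, so not valid.
(B) Box p -> Box Box p is axiom 4, which corresponds to transitivity. Every such R is transitive — valid.
(C) the dual of axiom B: valid iff R is symmetric. Such an R need not be symmetric — not valid.
(D) Dia p -> p is the converse of T; it holds exactly when R ⊆ identity. Such an R need not be a subset of the identity — not valid.
(E) axiom 5: valid iff R is euclidean. Such an R need not be euclidean — not valid.
(F) Box p -> Dia p (axiom D) characterises the serial frames. Every such R is serial — valid.

B, F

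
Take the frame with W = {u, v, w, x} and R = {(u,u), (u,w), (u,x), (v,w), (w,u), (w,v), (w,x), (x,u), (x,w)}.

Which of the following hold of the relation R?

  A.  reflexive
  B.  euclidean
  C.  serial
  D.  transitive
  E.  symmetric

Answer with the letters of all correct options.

C, E

(A) not reflexive: not v R v.
(B) not euclidean: w R u and w R v but not u R v.
(C) serial: every world has an R-successor.
(D) not transitive: u R w and w R v but not u R v.
(E) symmetric: every R-edge is matched by its reverse.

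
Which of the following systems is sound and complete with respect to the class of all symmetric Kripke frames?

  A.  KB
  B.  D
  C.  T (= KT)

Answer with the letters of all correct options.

A

(A) KB is determined by exactly this class.
(B) D is determined by the class of serial frames.
(C) T (= KT) is determined by the class of reflexive frames.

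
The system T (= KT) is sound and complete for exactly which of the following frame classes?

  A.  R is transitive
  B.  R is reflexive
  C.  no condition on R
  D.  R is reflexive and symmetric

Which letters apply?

B

(A) this class determines K4, not T (= KT).
(B) T (= KT) is sound and complete for exactly this class.
(C) this class determines K, not T (= KT).
(D) this class determines B (= KTB), not T (= KT).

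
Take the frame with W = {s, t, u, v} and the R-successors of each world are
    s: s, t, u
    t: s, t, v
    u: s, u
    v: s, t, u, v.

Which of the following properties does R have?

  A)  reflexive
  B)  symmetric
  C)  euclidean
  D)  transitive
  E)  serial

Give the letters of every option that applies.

A, E

(A) reflexive: each world relates to itself.
(B) not symmetric: v R s but not s R v.
(C) not euclidean: s R t and s R u but not t R u.
(D) not transitive: s R t and t R v but not s R v.
(E) serial: every world has an R-successor.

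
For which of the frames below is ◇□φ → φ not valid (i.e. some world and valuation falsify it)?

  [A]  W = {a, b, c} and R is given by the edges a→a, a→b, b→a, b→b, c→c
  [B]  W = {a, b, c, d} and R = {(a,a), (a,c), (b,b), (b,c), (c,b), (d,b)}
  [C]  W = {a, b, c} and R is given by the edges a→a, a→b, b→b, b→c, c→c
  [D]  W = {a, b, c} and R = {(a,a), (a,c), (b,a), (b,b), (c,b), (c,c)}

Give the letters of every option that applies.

The schema ◇□φ → φ is the dual of axiom B; it is valid on a frame iff R is symmetric.
(A) R is symmetric (every R-edge is matched by its reverse), so the schema is valid here.
(B) R is not symmetric (a R c but not c R a), so the schema fails here.
(C) R is not symmetric (a R b but not b R a), so the schema fails here.
(D) R is not symmetric (a R c but not c R a), so the schema fails here.

B, C, D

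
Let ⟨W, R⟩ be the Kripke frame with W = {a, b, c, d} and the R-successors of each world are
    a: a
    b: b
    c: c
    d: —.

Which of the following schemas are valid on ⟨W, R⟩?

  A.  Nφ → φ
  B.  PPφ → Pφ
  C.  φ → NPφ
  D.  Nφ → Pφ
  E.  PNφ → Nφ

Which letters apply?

R is not reflexive: not d R d.
R is symmetric: every R-edge is matched by its reverse.
R is transitive: R is closed under composition.
R is euclidean: any two R-successors of the same world are R-related.
R is not serial: d has no R-successor.
(A) Nφ → φ (axiom T) characterises the reflexive frames. R is not reflexive — not valid.
(B) PPφ → Pφ is the dual of axiom 4, which corresponds to transitivity. R is transitive — valid.
(C) φ → NPφ is axiom B; it is valid on a frame exactly when R is symmetric. R is symmetric, so valid.
(D) axiom D: valid iff R is serial. R is not serial — not valid.
(E) PNφ → Nφ is the dual of axiom 5; it is valid on a frame exactly when R is euclidean. R is euclidean, so valid.

B, C, E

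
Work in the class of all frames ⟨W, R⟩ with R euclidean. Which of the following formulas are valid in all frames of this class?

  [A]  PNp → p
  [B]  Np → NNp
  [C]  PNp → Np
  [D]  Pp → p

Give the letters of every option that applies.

(A) the dual of axiom B: valid iff R is symmetric. Such an R need not be symmetric — not valid.
(B) Np → NNp (axiom 4) characterises the transitive frames. Such an R need not be transitive — not valid.
(C) the dual of axiom 5: valid iff R is euclidean. Every such R is euclidean — valid.
(D) Pp → p is valid only on frames where every R-edge is a self-loop. Such an R need not be a subset of the identity — not valid.

C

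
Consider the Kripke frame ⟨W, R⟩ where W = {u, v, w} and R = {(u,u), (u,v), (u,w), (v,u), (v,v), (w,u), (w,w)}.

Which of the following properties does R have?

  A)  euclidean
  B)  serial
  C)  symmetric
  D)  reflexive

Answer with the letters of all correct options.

(A) not euclidean: u R v and u R w but not v R w.
(B) serial: every world has an R-successor.
(C) symmetric: every R-edge is matched by its reverse.
(D) reflexive: each world relates to itself.

B, C, D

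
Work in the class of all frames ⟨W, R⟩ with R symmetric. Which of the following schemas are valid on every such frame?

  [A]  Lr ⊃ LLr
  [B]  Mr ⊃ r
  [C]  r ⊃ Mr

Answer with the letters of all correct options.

none

(A) Lr ⊃ LLr is axiom 4; it is valid on a frame exactly when R is transitive. Such an R need not be transitive, so not valid.
(B) Mr ⊃ r is the converse of T; it holds exactly when R ⊆ identity. Such an R need not be a subset of the identity — not valid.
(C) the dual of axiom T: valid iff R is reflexive. Such an R need not be reflexive — not valid.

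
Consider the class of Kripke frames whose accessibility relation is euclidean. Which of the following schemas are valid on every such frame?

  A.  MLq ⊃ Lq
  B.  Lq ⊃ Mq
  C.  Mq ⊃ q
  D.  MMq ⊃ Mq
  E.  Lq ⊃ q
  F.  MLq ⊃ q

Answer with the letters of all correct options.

(A) MLq ⊃ Lq (the dual of axiom 5) characterises the euclidean frames. Every such R is euclidean — valid.
(B) Lq ⊃ Mq is axiom D, which corresponds to seriality. Such an R need not be serial — not valid.
(C) Mq ⊃ q is the converse of T; it holds exactly when R ⊆ identity. Such an R need not be a subset of the identity — not valid.
(D) MMq ⊃ Mq is the dual of axiom 4; it is valid on a frame exactly when R is transitive. Such an R need not be transitive, so not valid.
(E) Lq ⊃ q (axiom T) characterises the reflexive frames. Such an R need not be reflexive — not valid.
(F) the dual of axiom B: valid iff R is symmetric. Such an R need not be symmetric — not valid.

A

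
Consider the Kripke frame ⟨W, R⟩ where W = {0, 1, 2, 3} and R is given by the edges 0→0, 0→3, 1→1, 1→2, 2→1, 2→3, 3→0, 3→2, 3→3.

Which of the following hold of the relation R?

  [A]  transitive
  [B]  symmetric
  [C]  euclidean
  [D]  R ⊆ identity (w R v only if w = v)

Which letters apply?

(A) not transitive: 0 R 3 and 3 R 2 but not 0 R 2.
(B) symmetric: every R-edge is matched by its reverse.
(C) not euclidean: 2 R 1 and 2 R 3 but not 1 R 3.
(D) not ⊆ identity: 0 R 3 with 0 ≠ 3.

B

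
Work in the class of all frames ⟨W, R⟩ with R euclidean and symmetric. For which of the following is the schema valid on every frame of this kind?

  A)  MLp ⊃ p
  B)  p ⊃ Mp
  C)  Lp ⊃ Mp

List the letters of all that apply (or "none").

A symmetric euclidean relation is transitive (uRv and vRw give vRu by symmetry, then uRw by the euclidean condition, applied at v).
(A) MLp ⊃ p (the dual of axiom B) characterises the symmetric frames. Every such R is symmetric — valid.
(B) the dual of axiom T: valid iff R is reflexive. Such an R need not be reflexive — not valid.
(C) Lp ⊃ Mp (axiom D) characterises the serial frames. Such an R need not be serial — not valid.

A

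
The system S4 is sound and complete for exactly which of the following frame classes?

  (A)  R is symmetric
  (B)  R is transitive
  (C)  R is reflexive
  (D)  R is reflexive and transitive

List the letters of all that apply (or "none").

D

(A) this class determines KB, not S4.
(B) this class determines K4, not S4.
(C) this class determines T (= KT), not S4.
(D) S4 is sound and complete for exactly this class.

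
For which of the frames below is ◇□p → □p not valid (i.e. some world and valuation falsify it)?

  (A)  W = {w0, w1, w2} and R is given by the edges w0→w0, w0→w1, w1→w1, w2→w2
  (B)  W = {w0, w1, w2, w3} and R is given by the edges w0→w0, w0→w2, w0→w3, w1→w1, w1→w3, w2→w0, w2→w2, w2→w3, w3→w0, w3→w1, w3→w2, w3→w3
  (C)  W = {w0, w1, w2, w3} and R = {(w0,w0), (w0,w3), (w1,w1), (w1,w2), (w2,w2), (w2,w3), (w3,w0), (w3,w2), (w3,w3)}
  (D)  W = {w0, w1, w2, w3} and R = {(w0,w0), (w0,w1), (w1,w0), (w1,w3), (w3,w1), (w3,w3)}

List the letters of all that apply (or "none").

A, B, C, D

The schema ◇□p → □p is the dual of axiom 5; it is valid on a frame iff R is euclidean.
(A) R is not euclidean (w0 R w1 and w0 R w0 but not w1 R w0), so the schema fails here.
(B) R is not euclidean (w3 R w0 and w3 R w1 but not w0 R w1), so the schema fails here.
(C) R is not euclidean (w1 R w2 and w1 R w1 but not w2 R w1), so the schema fails here.
(D) R is not euclidean (w1 R w0 and w1 R w3 but not w0 R w3), so the schema fails here.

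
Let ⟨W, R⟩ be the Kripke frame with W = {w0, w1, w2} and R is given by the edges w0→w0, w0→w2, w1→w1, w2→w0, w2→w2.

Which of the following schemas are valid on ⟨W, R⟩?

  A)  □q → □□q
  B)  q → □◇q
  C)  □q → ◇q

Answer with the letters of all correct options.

R is symmetric: every R-edge is matched by its reverse.
R is transitive: R is closed under composition.
R is serial: every world has an R-successor.
(A) □q → □□q (axiom 4) characterises the transitive frames. R is transitive — valid.
(B) q → □◇q is axiom B, which corresponds to symmetry. R is symmetric — valid.
(C) □q → ◇q is axiom D, which corresponds to seriality. R is serial — valid.

A, B, C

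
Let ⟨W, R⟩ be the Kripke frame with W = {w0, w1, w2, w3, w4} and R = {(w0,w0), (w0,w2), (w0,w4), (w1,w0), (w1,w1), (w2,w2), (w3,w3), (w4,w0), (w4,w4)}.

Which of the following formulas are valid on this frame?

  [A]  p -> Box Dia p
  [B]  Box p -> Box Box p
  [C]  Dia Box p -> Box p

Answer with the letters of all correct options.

R is not symmetric: w0 R w2 but not w2 R w0.
R is not transitive: w1 R w0 and w0 R w2 but not w1 R w2.
R is not euclidean: w0 R w2 and w0 R w0 but not w2 R w0.
(A) axiom B: valid iff R is symmetric. R is not symmetric — not valid.
(B) Box p -> Box Box p is axiom 4; it is valid on a frame exactly when R is transitive. R is not transitive, so not valid.
(C) Dia Box p -> Box p is the dual of axiom 5; it is valid on a frame exactly when R is euclidean. R is not euclidean, so not valid.

none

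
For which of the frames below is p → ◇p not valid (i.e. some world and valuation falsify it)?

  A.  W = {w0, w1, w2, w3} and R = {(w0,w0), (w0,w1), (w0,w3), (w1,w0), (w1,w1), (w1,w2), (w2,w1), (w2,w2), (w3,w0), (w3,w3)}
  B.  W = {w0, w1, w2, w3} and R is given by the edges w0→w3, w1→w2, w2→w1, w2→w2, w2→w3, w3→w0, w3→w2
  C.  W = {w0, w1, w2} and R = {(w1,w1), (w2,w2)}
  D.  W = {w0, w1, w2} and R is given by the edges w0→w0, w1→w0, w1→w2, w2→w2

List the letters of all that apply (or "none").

B, C, D

The schema p → ◇p is the dual of axiom T; it is valid on a frame iff R is reflexive.
(A) R is reflexive (each world relates to itself), so the schema is valid here.
(B) R is not reflexive (not w0 R w0), so the schema fails here.
(C) R is not reflexive (not w0 R w0), so the schema fails here.
(D) R is not reflexive (not w1 R w1), so the schema fails here.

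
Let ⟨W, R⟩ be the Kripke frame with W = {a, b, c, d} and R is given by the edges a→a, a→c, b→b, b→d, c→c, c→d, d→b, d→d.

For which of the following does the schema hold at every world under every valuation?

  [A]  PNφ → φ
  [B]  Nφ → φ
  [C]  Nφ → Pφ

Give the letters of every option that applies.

R is reflexive: each world relates to itself.
R is not symmetric: a R c but not c R a.
R is serial: every world has an R-successor.
(A) PNφ → φ is the dual of axiom B; it is valid on a frame exactly when R is symmetric. R is not symmetric, so not valid.
(B) Nφ → φ is axiom T; it is valid on a frame exactly when R is reflexive. R is reflexive, so valid.
(C) Nφ → Pφ is axiom D; it is valid on a frame exactly when R is serial. R is serial, so valid.

B, C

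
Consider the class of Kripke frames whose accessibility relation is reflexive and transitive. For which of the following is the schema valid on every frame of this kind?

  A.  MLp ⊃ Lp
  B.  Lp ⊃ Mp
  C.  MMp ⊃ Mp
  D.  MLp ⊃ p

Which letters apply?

Reflexive relations are serial.
(A) MLp ⊃ Lp (the dual of axiom 5) characterises the euclidean frames. Such an R need not be euclidean — not valid.
(B) Lp ⊃ Mp is axiom D; it is valid on a frame exactly when R is serial. Every such R is serial, so valid.
(C) the dual of axiom 4: valid iff R is transitive. Every such R is transitive — valid.
(D) MLp ⊃ p (the dual of axiom B) characterises the symmetric frames. Such an R need not be symmetric — not valid.

B, C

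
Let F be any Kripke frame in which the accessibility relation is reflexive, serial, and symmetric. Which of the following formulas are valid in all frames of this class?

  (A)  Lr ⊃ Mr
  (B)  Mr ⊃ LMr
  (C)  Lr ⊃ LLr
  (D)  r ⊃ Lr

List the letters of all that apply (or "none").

A

(A) axiom D: valid iff R is serial. Every such R is serial — valid.
(B) Mr ⊃ LMr is axiom 5, which corresponds to the euclidean property. Such an R need not be euclidean — not valid.
(C) axiom 4: valid iff R is transitive. Such an R need not be transitive — not valid.
(D) r ⊃ Lr is equivalent to ◇p→p; it holds exactly when R ⊆ identity. Such an R need not be a subset of the identity — not valid.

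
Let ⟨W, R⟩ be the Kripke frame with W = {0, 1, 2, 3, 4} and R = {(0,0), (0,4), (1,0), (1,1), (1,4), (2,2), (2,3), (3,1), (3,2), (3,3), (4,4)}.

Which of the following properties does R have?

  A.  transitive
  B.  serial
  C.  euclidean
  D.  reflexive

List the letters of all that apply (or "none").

B, D

(A) not transitive: 2 R 3 and 3 R 1 but not 2 R 1.
(B) serial: every world has an R-successor.
(C) not euclidean: 0 R 4 and 0 R 0 but not 4 R 0.
(D) reflexive: each world relates to itself.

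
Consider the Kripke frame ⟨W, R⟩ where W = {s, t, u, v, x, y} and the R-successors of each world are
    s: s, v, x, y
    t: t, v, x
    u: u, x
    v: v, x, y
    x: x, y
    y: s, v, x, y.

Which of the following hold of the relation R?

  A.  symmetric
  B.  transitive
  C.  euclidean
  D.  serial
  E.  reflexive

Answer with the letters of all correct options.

(A) not symmetric: s R v but not v R s.
(B) not transitive: t R v and v R y but not t R y.
(C) not euclidean: s R v and s R s but not v R s.
(D) serial: every world has an R-successor.
(E) reflexive: each world relates to itself.

D, E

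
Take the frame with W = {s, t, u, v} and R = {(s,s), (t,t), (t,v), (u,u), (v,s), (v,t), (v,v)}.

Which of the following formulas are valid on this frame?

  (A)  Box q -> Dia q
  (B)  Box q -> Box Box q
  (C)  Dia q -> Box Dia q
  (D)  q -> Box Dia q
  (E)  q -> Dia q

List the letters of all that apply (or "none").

A, E

R is reflexive: each world relates to itself.
R is not symmetric: v R s but not s R v.
R is not transitive: t R v and v R s but not t R s.
R is not euclidean: v R s and v R t but not s R t.
R is serial: every world has an R-successor.
(A) axiom D: valid iff R is serial. R is serial — valid.
(B) Box q -> Box Box q (axiom 4) characterises the transitive frames. R is not transitive — not valid.
(C) Dia q -> Box Dia q is axiom 5, which corresponds to the euclidean property. R is not euclidean — not valid.
(D) q -> Box Dia q is axiom B; it is valid on a frame exactly when R is symmetric. R is not symmetric, so not valid.
(E) the dual of axiom T: valid iff R is reflexive. R is reflexive — valid.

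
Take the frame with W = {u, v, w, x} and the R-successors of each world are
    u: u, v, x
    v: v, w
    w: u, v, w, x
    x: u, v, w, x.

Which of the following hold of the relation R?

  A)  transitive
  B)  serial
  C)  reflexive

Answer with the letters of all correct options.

B, C

(A) not transitive: u R v and v R w but not u R w.
(B) serial: every world has an R-successor.
(C) reflexive: each world relates to itself.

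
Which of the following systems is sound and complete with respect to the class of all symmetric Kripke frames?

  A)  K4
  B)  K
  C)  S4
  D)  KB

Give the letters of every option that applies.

D

(A) K4 is determined by the class of transitive frames.
(B) K is determined by the class of arbitrary frames.
(C) S4 is determined by the class of reflexive and transitive frames.
(D) KB is determined by exactly this class.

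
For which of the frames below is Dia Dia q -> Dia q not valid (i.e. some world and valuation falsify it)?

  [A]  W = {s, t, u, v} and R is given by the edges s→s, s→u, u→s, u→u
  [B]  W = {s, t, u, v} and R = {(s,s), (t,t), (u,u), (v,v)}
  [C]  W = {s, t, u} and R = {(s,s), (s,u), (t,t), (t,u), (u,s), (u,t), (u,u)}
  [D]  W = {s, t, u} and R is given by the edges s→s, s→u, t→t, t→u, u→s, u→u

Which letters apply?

The schema Dia Dia q -> Dia q is the dual of axiom 4; it is valid on a frame iff R is transitive.
(A) R is transitive (R is closed under composition), so the schema is valid here.
(B) R is transitive (R is closed under composition), so the schema is valid here.
(C) R is not transitive (s R u and u R t but not s R t), so the schema fails here.
(D) R is not transitive (t R u and u R s but not t R s), so the schema fails here.

C, D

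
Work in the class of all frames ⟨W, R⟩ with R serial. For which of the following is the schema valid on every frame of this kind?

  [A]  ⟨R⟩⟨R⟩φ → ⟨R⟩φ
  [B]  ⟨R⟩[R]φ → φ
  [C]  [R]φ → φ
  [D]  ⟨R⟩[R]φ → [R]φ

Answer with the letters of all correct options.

(A) the dual of axiom 4: valid iff R is transitive. Such an R need not be transitive — not valid.
(B) ⟨R⟩[R]φ → φ is the dual of axiom B; it is valid on a frame exactly when R is symmetric. Such an R need not be symmetric, so not valid.
(C) axiom T: valid iff R is reflexive. Such an R need not be reflexive — not valid.
(D) ⟨R⟩[R]φ → [R]φ is the dual of axiom 5; it is valid on a frame exactly when R is euclidean. Such an R need not be euclidean, so not valid.

none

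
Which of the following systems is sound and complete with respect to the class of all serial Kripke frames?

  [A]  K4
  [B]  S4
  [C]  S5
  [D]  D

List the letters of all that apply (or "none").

(A) K4 is determined by the class of transitive frames.
(B) S4 is determined by the class of reflexive and transitive frames.
(C) S5 is determined by the class of reflexive, symmetric, and transitive frames.
(D) D is determined by exactly this class.

D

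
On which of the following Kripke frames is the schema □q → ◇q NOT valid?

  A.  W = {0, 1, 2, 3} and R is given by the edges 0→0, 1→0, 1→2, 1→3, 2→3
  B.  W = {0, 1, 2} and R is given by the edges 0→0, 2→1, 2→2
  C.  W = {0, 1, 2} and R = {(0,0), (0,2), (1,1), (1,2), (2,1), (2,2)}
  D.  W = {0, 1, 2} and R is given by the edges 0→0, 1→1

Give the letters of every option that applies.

A, B, D

The schema □q → ◇q is axiom D; it is valid on a frame iff R is serial.
(A) R is not serial (3 has no R-successor), so the schema fails here.
(B) R is not serial (1 has no R-successor), so the schema fails here.
(C) R is serial (every world has an R-successor), so the schema is valid here.
(D) R is not serial (2 has no R-successor), so the schema fails here.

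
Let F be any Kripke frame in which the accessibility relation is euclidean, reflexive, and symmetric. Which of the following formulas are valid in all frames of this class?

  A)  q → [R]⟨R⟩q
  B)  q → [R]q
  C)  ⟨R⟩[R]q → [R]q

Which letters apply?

A, C

A relation that is euclidean, reflexive, and symmetric is also serial and transitive.
(A) axiom B: valid iff R is symmetric. Every such R is symmetric — valid.
(B) q → [R]q is valid only on frames where every R-edge is a self-loop. Such an R need not be a subset of the identity — not valid.
(C) ⟨R⟩[R]q → [R]q is the dual of axiom 5; it is valid on a frame exactly when R is euclidean. Every such R is euclidean, so valid.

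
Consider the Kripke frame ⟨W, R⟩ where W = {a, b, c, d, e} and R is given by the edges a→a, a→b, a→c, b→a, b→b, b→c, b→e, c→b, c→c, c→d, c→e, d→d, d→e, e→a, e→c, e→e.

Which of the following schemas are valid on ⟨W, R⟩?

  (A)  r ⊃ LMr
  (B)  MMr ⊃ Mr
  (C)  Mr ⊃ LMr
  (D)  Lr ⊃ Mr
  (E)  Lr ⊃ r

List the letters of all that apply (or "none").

R is reflexive: each world relates to itself.
R is not symmetric: a R c but not c R a.
R is not transitive: a R b and b R e but not a R e.
R is not euclidean: a R c and a R a but not c R a.
R is serial: every world has an R-successor.
(A) r ⊃ LMr is axiom B, which corresponds to symmetry. R is not symmetric — not valid.
(B) MMr ⊃ Mr is the dual of axiom 4; it is valid on a frame exactly when R is transitive. R is not transitive, so not valid.
(C) Mr ⊃ LMr is axiom 5, which corresponds to the euclidean property. R is not euclidean — not valid.
(D) axiom D: valid iff R is serial. R is serial — valid.
(E) Lr ⊃ r is axiom T; it is valid on a frame exactly when R is reflexive. R is reflexive, so valid.

D, E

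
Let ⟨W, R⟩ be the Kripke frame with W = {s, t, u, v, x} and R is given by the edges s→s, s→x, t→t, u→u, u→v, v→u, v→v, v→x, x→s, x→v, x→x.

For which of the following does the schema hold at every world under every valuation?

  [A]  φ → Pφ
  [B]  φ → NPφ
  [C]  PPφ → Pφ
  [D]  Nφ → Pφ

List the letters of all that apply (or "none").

R is reflexive: each world relates to itself.
R is symmetric: every R-edge is matched by its reverse.
R is not transitive: s R x and x R v but not s R v.
R is serial: every world has an R-successor.
(A) φ → Pφ (the dual of axiom T) characterises the reflexive frames. R is reflexive — valid.
(B) φ → NPφ (axiom B) characterises the symmetric frames. R is symmetric — valid.
(C) the dual of axiom 4: valid iff R is transitive. R is not transitive — not valid.
(D) Nφ → Pφ (axiom D) characterises the serial frames. R is serial — valid.

A, B, D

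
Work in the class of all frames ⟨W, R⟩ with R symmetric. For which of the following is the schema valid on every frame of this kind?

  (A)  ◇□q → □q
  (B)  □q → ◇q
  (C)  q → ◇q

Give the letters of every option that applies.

(A) ◇□q → □q is the dual of axiom 5, which corresponds to the euclidean property. Such an R need not be euclidean — not valid.
(B) □q → ◇q is axiom D; it is valid on a frame exactly when R is serial. Such an R need not be serial, so not valid.
(C) q → ◇q (the dual of axiom T) characterises the reflexive frames. Such an R need not be reflexive — not valid.

none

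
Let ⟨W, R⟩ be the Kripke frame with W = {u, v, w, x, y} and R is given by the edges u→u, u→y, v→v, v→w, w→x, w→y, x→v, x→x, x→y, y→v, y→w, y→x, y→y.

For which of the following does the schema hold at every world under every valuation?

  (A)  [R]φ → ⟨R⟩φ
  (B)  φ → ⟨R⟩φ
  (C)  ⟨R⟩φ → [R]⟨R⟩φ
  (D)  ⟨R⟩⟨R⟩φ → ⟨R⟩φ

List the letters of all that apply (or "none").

R is not reflexive: not w R w.
R is not transitive: u R y and y R v but not u R v.
R is not euclidean: u R y and u R u but not y R u.
R is serial: every world has an R-successor.
(A) [R]φ → ⟨R⟩φ (axiom D) characterises the serial frames. R is serial — valid.
(B) φ → ⟨R⟩φ (the dual of axiom T) characterises the reflexive frames. R is not reflexive — not valid.
(C) axiom 5: valid iff R is euclidean. R is not euclidean — not valid.
(D) ⟨R⟩⟨R⟩φ → ⟨R⟩φ is the dual of axiom 4; it is valid on a frame exactly when R is transitive. R is not transitive, so not valid.

A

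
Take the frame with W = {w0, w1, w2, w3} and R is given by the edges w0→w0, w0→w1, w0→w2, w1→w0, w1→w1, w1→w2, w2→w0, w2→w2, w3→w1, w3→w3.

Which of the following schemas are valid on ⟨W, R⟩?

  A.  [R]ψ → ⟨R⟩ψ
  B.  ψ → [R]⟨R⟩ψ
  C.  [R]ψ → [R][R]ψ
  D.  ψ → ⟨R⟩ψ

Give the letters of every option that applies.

R is reflexive: each world relates to itself.
R is not symmetric: w1 R w2 but not w2 R w1.
R is not transitive: w2 R w0 and w0 R w1 but not w2 R w1.
R is serial: every world has an R-successor.
(A) [R]ψ → ⟨R⟩ψ (axiom D) characterises the serial frames. R is serial — valid.
(B) ψ → [R]⟨R⟩ψ (axiom B) characterises the symmetric frames. R is not symmetric — not valid.
(C) [R]ψ → [R][R]ψ is axiom 4; it is valid on a frame exactly when R is transitive. R is not transitive, so not valid.
(D) the dual of axiom T: valid iff R is reflexive. R is reflexive — valid.

A, D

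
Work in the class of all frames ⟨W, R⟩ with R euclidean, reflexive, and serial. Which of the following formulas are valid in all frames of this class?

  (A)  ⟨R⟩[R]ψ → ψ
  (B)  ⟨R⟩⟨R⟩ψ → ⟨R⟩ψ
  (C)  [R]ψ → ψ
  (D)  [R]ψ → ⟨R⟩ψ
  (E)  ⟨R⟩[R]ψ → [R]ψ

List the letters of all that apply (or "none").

A, B, C, D, E

A relation that is euclidean, reflexive, and serial is also symmetric and transitive.
(A) ⟨R⟩[R]ψ → ψ (the dual of axiom B) characterises the symmetric frames. Every such R is symmetric — valid.
(B) ⟨R⟩⟨R⟩ψ → ⟨R⟩ψ is the dual of axiom 4, which corresponds to transitivity. Every such R is transitive — valid.
(C) [R]ψ → ψ is axiom T; it is valid on a frame exactly when R is reflexive. Every such R is reflexive, so valid.
(D) [R]ψ → ⟨R⟩ψ is axiom D, which corresponds to seriality. Every such R is serial — valid.
(E) ⟨R⟩[R]ψ → [R]ψ is the dual of axiom 5, which corresponds to the euclidean property. Every such R is euclidean — valid.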